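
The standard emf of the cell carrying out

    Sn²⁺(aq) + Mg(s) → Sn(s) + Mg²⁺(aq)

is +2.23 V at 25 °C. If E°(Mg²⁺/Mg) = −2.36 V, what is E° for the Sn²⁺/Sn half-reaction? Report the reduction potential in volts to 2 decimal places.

−0.13 V

In the reaction as written the Sn²⁺/Sn couple is reduced (cathode) and Mg²⁺/Mg is oxidized (anode), so E°cell = E°(Sn²⁺/Sn) − E°(Mg²⁺/Mg).
E°(Sn²⁺/Sn) = E°cell + E°(anode) = +2.23 + (−2.36) = −0.13 V.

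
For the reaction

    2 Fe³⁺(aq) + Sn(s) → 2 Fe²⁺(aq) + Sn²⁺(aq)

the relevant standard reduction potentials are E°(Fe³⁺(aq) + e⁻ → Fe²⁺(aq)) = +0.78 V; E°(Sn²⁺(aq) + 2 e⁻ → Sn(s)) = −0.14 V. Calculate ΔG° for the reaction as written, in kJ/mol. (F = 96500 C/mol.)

In the reaction as written Fe³⁺(aq) is reduced, so the Fe³⁺/Fe²⁺ couple is the cathode and Sn²⁺/Sn is the anode.
E°cell = +0.78 − (−0.14) = +0.92 V; balancing electrons gives n = 2.
ΔG° = −nFE°cell = −(2)(96500)(+0.92) J/mol = −178 kJ/mol.

−178 kJ/mol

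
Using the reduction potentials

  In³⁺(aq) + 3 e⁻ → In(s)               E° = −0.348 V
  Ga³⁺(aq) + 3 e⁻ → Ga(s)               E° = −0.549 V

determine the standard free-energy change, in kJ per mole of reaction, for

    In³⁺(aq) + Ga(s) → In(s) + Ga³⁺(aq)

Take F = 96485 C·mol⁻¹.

In the reaction as written In³⁺(aq) is reduced, so the In³⁺/In couple is the cathode and Ga³⁺/Ga is the anode.
E°cell = −0.348 − (−0.549) = +0.201 V; balancing electrons gives n = 3.
ΔG° = −nFE°cell = −(3)(96485)(+0.201) J/mol = −58.2 kJ/mol.

−58.2 kJ/mol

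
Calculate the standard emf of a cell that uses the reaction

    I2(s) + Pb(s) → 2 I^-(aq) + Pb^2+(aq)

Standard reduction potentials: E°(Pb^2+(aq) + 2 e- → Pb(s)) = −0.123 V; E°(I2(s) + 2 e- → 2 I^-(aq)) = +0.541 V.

+0.664 V

In the reaction as written, I2(s) is reduced (cathode) and Pb^2+(aq) is produced by oxidation at the anode.
E°cell = E°(cathode) − E°(anode) = +0.541 − (−0.123) = +0.664 V.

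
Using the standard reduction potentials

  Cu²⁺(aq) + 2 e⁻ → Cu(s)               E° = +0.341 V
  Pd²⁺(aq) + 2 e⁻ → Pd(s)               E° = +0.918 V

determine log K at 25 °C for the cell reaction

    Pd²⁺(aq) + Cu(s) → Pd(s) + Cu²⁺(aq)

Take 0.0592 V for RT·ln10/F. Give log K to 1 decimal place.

The Pd²⁺/Pd couple is reduced (cathode); E°cell = +0.918 − (+0.341) = +0.577 V with n = 2.
At equilibrium E = 0, so log K = nE°cell / 0.0592 = (2)(+0.577) / 0.0592 = 19.5.

log K = 19.5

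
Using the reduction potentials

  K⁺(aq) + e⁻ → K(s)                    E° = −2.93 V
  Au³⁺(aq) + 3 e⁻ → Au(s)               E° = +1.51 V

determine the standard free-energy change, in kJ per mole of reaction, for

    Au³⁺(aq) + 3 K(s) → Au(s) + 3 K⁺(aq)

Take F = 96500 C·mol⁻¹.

In the reaction as written Au³⁺(aq) is reduced, so the Au³⁺/Au couple is the cathode and K⁺/K is the anode.
E°cell = +1.51 − (−2.93) = +4.44 V; balancing electrons gives n = 3.
ΔG° = −nFE°cell = −(3)(96500)(+4.44) J/mol = −1285 kJ/mol.

−1285 kJ/mol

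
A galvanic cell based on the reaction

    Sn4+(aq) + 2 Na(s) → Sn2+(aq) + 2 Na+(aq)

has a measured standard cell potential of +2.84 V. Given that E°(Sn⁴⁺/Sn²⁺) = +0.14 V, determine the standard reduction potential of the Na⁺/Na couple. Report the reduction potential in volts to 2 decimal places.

−2.70 V

In the reaction as written the Sn⁴⁺/Sn²⁺ couple is reduced (cathode) and Na⁺/Na is oxidized (anode), so E°cell = E°(Sn⁴⁺/Sn²⁺) − E°(Na⁺/Na).
E°(Na⁺/Na) = E°(cathode) − E°cell = +0.14 − (+2.84) = −2.70 V.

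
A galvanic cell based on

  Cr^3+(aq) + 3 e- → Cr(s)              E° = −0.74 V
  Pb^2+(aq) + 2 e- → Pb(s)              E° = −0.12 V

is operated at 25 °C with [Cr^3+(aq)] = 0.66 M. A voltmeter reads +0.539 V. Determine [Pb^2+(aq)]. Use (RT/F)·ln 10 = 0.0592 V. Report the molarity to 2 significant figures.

Pb²⁺/Pb is the cathode (higher E°); E°cell = −0.12 − (−0.74) = +0.62 V with n = 6.
From the Nernst equation, log Q = n(E° − E)/0.0592 = 6·(+0.62 − (+0.539))/0.0592 = 8.209.
The balanced reaction is 3 Pb^2+(aq) + 2 Cr(s) → 3 Pb(s) + 2 Cr^3+(aq), so Q = [Cr^3+(aq)]^2 / [Pb^2+(aq)]^3.
Solving for the unknown gives log [Pb^2+(aq)] = −2.857, so [Pb^2+(aq)] ≈ 0.0014 M.

0.0014 M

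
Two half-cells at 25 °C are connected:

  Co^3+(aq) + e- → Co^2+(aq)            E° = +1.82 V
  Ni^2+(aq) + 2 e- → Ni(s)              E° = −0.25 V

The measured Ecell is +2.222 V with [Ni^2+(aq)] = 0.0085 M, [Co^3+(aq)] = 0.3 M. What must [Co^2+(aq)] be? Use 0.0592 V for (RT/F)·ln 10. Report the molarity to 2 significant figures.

The Co³⁺/Co²⁺ couple has the larger reduction potential, so it is the cathode: E°cell = +1.82 − (−0.25) = +2.07 V and n = 2.
Since E = E° − (0.0592/n)·log Q, log Q = n(E° − E)/0.0592 = −5.135.
The balanced reaction is 2 Co^3+(aq) + Ni(s) → 2 Co^2+(aq) + Ni^2+(aq), so Q = ([Co^2+(aq)]^2·[Ni^2+(aq)]) / [Co^3+(aq)]^2.
Substituting the known concentrations and solving, log [Co^2+(aq)] = −2.055 and [Co^2+(aq)] = 0.0088 M.

0.0088 M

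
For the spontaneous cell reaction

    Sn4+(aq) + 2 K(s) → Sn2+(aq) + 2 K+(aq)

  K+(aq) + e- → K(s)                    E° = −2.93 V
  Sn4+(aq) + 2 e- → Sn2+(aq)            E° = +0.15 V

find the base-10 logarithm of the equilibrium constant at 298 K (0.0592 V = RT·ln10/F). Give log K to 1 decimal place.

The Sn⁴⁺/Sn²⁺ couple is reduced (cathode); E°cell = +0.15 − (−2.93) = +3.08 V with n = 2.
At equilibrium E = 0, so log K = nE°cell / 0.0592 = (2)(+3.08) / 0.0592 = 104.1.

log K = 104.1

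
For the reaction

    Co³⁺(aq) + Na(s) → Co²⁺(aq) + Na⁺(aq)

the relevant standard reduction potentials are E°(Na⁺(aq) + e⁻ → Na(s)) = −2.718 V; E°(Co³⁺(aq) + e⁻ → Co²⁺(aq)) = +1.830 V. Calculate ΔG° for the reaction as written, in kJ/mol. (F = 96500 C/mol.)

−439 kJ/mol

In the reaction as written Co³⁺(aq) is reduced, so the Co³⁺/Co²⁺ couple is the cathode and Na⁺/Na is the anode.
E°cell = +1.830 − (−2.718) = +4.548 V; balancing electrons gives n = 1.
ΔG° = −nFE°cell = −(1)(96500)(+4.548) J/mol = −439 kJ/mol.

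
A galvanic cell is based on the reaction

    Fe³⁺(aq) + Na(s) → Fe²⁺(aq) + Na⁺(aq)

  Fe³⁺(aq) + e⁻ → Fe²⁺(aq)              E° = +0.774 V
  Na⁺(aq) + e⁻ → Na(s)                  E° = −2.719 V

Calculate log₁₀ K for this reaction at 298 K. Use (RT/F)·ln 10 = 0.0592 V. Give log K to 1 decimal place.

The Fe³⁺/Fe²⁺ couple is reduced (cathode); E°cell = +0.774 − (−2.719) = +3.493 V with n = 1.
At equilibrium E = 0, so log K = nE°cell / 0.0592 = (1)(+3.493) / 0.0592 = 59.0.

log K = 59.0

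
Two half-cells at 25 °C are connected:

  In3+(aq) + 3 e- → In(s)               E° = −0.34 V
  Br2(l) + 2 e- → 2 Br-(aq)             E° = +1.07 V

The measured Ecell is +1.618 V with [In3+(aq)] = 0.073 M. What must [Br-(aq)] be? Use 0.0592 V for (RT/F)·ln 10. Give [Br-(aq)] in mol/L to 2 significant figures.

The Br₂/Br⁻ couple has the larger reduction potential, so it is the cathode: E°cell = +1.07 − (−0.34) = +1.41 V and n = 6.
From the Nernst equation, log Q = n(E° − E)/0.0592 = 6·(+1.41 − (+1.618))/0.0592 = −21.081.
For 3 Br2(l) + 2 In(s) → 6 Br-(aq) + 2 In3+(aq), the reaction quotient is Q = [Br-(aq)]^6·[In3+(aq)]^2.
Substituting the known concentrations and solving, log [Br-(aq)] = −3.135 and [Br-(aq)] = 0.00073 M.

0.00073 M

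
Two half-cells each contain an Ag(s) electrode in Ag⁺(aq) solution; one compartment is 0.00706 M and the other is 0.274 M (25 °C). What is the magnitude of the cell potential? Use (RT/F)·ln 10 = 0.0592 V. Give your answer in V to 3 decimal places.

For a concentration cell E°cell = 0, since both electrodes use the same couple.
The compartment with the higher Ag⁺(aq) concentration (0.274 M) acts as the cathode; ions are reduced there and produced at the dilute (0.00706 M) anode.
With n = 1, Ecell = −(0.0592/1)·log([dilute]/[conc]) = −(0.0592/1)·log(0.00706/0.274) = +0.094 V.

0.094 V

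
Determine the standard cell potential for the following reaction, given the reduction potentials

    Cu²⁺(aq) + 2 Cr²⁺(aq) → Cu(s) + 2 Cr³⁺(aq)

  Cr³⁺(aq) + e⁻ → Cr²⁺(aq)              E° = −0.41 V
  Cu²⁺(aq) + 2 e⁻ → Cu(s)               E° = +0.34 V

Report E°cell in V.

Cu²⁺(aq) gains electrons, so the Cu²⁺/Cu couple is the cathode; the Cr³⁺/Cr²⁺ couple is the anode.
E°cell = E°(cathode) − E°(anode) = +0.34 − (−0.41) = +0.75 V.

+0.75 V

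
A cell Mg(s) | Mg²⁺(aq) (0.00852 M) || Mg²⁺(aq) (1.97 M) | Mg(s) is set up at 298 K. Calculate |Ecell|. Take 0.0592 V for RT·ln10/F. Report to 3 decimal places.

For a concentration cell E°cell = 0, since both electrodes use the same couple.
The compartment with the higher Mg²⁺(aq) concentration (1.97 M) acts as the cathode; ions are reduced there and produced at the dilute (0.00852 M) anode.
With n = 2, Ecell = −(0.0592/2)·log([dilute]/[conc]) = −(0.0592/2)·log(0.00852/1.97) = +0.070 V.

0.070 V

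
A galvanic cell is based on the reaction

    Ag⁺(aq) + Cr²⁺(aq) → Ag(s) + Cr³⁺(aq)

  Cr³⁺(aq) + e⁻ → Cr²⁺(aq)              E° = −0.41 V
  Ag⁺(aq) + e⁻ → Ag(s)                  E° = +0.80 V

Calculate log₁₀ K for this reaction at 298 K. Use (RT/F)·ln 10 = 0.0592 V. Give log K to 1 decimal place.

log K = 20.4

The Ag⁺/Ag couple is reduced (cathode); E°cell = +0.80 − (−0.41) = +1.21 V with n = 1.
At equilibrium E = 0, so log K = nE°cell / 0.0592 = (1)(+1.21) / 0.0592 = 20.4.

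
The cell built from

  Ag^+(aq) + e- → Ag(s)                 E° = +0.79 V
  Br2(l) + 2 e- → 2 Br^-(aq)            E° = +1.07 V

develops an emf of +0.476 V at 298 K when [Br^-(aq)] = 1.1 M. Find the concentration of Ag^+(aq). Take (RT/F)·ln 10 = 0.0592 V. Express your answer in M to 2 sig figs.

The Br₂/Br⁻ couple has the larger reduction potential, so it is the cathode: E°cell = +1.07 − (+0.79) = +0.28 V and n = 2.
From the Nernst equation, log Q = n(E° − E)/0.0592 = 2·(+0.28 − (+0.476))/0.0592 = −6.622.
The balanced reaction is Br2(l) + 2 Ag(s) → 2 Br^-(aq) + 2 Ag^+(aq), so Q = [Br^-(aq)]^2·[Ag^+(aq)]^2.
Substituting the known concentrations and solving, log [Ag^+(aq)] = −3.352 and [Ag^+(aq)] = 0.00044 M.

0.00044 M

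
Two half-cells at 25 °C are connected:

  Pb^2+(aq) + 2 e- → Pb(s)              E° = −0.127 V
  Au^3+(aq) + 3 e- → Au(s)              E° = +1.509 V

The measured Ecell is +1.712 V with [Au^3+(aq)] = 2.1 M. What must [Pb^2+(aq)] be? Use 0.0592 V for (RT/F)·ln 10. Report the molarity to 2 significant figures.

Au³⁺/Au is the cathode (higher E°); E°cell = +1.509 − (−0.127) = +1.636 V with n = 6.
Since E = E° − (0.0592/n)·log Q, log Q = n(E° − E)/0.0592 = −7.703.
For 2 Au^3+(aq) + 3 Pb(s) → 2 Au(s) + 3 Pb^2+(aq), the reaction quotient is Q = [Pb^2+(aq)]^3 / [Au^3+(aq)]^2.
Isolating [Pb^2+(aq)] in Q = 10^{−7.703} yields log [Pb^2+(aq)] = −2.353, i.e. 0.0044 M.

0.0044 M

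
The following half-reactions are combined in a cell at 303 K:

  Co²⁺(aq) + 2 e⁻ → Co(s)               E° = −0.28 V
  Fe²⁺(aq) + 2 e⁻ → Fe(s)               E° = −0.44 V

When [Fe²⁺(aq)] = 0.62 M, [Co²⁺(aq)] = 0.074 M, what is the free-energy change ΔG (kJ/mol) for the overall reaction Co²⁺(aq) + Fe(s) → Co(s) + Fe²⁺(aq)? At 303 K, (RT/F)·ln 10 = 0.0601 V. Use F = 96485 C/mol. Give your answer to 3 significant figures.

The standard cell potential is −0.28 − (−0.44) = +0.16 V, with n = 2 electrons in the balanced equation.
Q = [Fe²⁺(aq)] / [Co²⁺(aq)] = 8.38, so log Q = 0.923 and E = +0.16 − (0.0601/2)(0.923) = +0.1323 V.
ΔG = −nFE = −(2)(96485)(+0.1323) J/mol = −25.5 kJ/mol.

−25.5 kJ/mol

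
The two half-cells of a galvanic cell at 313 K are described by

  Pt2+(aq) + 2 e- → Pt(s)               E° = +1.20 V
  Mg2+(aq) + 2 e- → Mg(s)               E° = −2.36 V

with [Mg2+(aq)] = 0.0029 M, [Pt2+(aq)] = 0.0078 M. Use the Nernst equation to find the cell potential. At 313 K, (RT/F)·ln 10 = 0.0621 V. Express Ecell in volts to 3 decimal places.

+3.573 V

Pt²⁺/Pt is reduced (cathode, E° = +1.20 V) and Mg²⁺/Mg is oxidized (anode).
The standard potential is +1.20 − (−2.36) = +3.56 V and the balanced reaction transfers n = 2 electrons.
The balanced reaction is Pt2+(aq) + Mg(s) → Pt(s) + Mg2+(aq), so Q = [Mg2+(aq)] / [Pt2+(aq)] = 0.372 and log Q = −0.430.
E = E° − (0.0621/n)·log Q = +3.56 − (0.0621/2)(−0.430) = +3.573 V.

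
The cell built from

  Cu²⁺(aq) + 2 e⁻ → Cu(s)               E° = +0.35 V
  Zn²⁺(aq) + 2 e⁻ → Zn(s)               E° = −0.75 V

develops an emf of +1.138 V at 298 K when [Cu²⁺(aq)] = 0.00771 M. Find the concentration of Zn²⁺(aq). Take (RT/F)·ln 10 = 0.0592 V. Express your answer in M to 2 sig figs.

The Cu²⁺/Cu couple has the larger reduction potential, so it is the cathode: E°cell = +0.35 − (−0.75) = +1.10 V and n = 2.
Rearranging E = E° − (0.0592/n)·log Q gives log Q = 2(+1.10 − (+1.138))/0.0592 = −1.284.
The balanced reaction is Cu²⁺(aq) + Zn(s) → Cu(s) + Zn²⁺(aq), so Q = [Zn²⁺(aq)] / [Cu²⁺(aq)].
Substituting the known concentrations and solving, log [Zn²⁺(aq)] = −3.397 and [Zn²⁺(aq)] = 0.00040 M.

0.00040 M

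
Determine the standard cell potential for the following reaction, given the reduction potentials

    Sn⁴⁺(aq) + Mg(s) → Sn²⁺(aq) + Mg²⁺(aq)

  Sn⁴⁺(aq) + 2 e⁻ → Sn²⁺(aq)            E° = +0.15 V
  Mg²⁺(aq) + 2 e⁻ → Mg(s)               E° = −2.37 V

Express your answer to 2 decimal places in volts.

In the reaction as written, Sn⁴⁺(aq) is reduced (cathode) and Mg²⁺(aq) is produced by oxidation at the anode.
E°cell = E°(cathode) − E°(anode) = +0.15 − (−2.37) = +2.52 V.
The positive value indicates the reaction is spontaneous as written.

+2.52 V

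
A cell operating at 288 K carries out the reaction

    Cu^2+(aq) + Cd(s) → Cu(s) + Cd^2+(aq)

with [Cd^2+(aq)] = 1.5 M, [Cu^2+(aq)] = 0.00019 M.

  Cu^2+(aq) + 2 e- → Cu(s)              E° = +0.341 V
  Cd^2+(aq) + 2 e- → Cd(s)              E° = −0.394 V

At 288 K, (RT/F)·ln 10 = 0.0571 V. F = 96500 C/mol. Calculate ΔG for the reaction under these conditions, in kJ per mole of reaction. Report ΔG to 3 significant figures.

With Cu²⁺/Cu reduced at the cathode, E°cell = +0.341 − (−0.394) = +0.735 V and n = 2.
Q = [Cd^2+(aq)] / [Cu^2+(aq)] = 7.89×10^3, so log Q = 3.897 and E = +0.735 − (0.0571/2)(3.897) = +0.6237 V.
ΔG = −nFE = −(2)(96500)(+0.6237) J/mol = −120 kJ/mol.

−120 kJ/mol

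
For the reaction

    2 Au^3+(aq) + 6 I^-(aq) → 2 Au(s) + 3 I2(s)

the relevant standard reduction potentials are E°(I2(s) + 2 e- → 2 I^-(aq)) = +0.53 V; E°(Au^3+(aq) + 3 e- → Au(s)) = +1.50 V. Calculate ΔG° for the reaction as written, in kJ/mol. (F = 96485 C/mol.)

In the reaction as written Au^3+(aq) is reduced, so the Au³⁺/Au couple is the cathode and I₂/I⁻ is the anode.
E°cell = +1.50 − (+0.53) = +0.97 V; balancing electrons gives n = 6.
ΔG° = −nFE°cell = −(6)(96485)(+0.97) J/mol = −562 kJ/mol.

−562 kJ/mol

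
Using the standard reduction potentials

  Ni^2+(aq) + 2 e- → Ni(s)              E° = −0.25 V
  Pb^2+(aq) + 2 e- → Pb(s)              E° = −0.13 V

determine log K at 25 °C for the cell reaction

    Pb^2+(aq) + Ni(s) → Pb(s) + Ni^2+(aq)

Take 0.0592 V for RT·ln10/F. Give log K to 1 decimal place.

log K = 4.1

The Pb²⁺/Pb couple is reduced (cathode); E°cell = −0.13 − (−0.25) = +0.12 V with n = 2.
At equilibrium E = 0, so log K = nE°cell / 0.0592 = (2)(+0.12) / 0.0592 = 4.1.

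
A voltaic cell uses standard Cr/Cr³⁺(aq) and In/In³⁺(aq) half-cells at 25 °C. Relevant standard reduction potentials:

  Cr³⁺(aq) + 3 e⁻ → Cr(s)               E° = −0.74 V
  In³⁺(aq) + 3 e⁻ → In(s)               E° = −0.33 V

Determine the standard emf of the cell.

Of the two couples in this cell, the one with the more positive reduction potential is reduced at the cathode: here that is In³⁺/In (−0.33 V); Cr³⁺/Cr (−0.74 V) is the anode.
E°cell = E°(cathode) − E°(anode) = −0.33 − (−0.74) = +0.41 V.

+0.41 V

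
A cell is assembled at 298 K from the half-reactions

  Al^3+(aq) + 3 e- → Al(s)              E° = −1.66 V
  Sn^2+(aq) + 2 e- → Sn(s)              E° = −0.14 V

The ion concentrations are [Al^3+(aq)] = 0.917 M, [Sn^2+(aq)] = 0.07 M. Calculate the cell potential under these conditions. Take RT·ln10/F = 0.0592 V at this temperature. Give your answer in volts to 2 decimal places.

Sn²⁺/Sn is reduced (cathode, E° = −0.14 V) and Al³⁺/Al is oxidized (anode).
E°cell = E°cat − E°an = −0.14 − (−1.66) = +1.52 V; n = 6.
The balanced reaction is 3 Sn^2+(aq) + 2 Al(s) → 3 Sn(s) + 2 Al^3+(aq), so Q = [Al^3+(aq)]^2 / [Sn^2+(aq)]^3 = 2.45×10^3 and log Q = 3.389.
E = E° − (0.0592/n)·log Q = +1.52 − (0.0592/6)(3.389) = +1.49 V.

+1.49 V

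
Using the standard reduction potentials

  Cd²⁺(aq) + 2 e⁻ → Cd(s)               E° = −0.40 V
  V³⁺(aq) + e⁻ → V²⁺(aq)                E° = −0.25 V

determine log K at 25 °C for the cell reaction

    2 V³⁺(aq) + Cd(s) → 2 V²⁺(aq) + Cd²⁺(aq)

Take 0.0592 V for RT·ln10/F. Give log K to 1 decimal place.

The V³⁺/V²⁺ couple is reduced (cathode); E°cell = −0.25 − (−0.40) = +0.15 V with n = 2.
At equilibrium E = 0, so log K = nE°cell / 0.0592 = (2)(+0.15) / 0.0592 = 5.1.

log K = 5.1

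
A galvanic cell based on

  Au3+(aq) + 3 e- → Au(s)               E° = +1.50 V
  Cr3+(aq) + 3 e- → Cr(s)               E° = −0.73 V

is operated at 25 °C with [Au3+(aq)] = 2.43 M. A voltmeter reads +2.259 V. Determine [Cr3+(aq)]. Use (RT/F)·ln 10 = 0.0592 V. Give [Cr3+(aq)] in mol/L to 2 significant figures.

0.082 M

The Au³⁺/Au couple has the larger reduction potential, so it is the cathode: E°cell = +1.50 − (−0.73) = +2.23 V and n = 3.
From the Nernst equation, log Q = n(E° − E)/0.0592 = 3·(+2.23 − (+2.259))/0.0592 = −1.470.
Balancing electrons gives Au3+(aq) + Cr(s) → Au(s) + Cr3+(aq); thus Q = [Cr3+(aq)] / [Au3+(aq)].
Isolating [Cr3+(aq)] in Q = 10^{−1.470} yields log [Cr3+(aq)] = −1.084, i.e. 0.082 M.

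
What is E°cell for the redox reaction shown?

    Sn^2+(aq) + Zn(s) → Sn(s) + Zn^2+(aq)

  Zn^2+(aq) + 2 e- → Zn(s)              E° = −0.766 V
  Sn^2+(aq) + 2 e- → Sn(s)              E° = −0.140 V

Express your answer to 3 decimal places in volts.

Sn^2+(aq) gains electrons, so the Sn²⁺/Sn couple is the cathode; the Zn²⁺/Zn couple is the anode.
E°cell = E°(cathode) − E°(anode) = −0.140 − (−0.766) = +0.626 V.

+0.626 V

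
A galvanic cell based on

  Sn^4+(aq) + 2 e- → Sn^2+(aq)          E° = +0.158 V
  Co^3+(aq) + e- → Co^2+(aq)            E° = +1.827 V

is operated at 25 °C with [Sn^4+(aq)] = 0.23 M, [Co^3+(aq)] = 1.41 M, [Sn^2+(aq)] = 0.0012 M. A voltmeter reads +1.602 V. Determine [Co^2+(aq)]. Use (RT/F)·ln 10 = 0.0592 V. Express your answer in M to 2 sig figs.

1.4 M

The Co³⁺/Co²⁺ couple has the larger reduction potential, so it is the cathode: E°cell = +1.827 − (+0.158) = +1.669 V and n = 2.
From the Nernst equation, log Q = n(E° − E)/0.0592 = 2·(+1.669 − (+1.602))/0.0592 = 2.264.
Balancing electrons gives 2 Co^3+(aq) + Sn^2+(aq) → 2 Co^2+(aq) + Sn^4+(aq); thus Q = ([Co^2+(aq)]^2·[Sn^4+(aq)]) / ([Co^3+(aq)]^2·[Sn^2+(aq)]).
Solving for the unknown gives log [Co^2+(aq)] = 0.140, so [Co^2+(aq)] ≈ 1.4 M.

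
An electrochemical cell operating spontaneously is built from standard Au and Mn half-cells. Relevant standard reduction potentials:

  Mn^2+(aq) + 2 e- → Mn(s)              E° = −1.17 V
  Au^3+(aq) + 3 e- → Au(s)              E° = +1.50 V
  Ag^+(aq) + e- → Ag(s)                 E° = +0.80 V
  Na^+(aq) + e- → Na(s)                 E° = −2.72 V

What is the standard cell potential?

+2.67 V

The Au³⁺/Au couple has the higher E°, so Au ion is reduced (cathode) and Mn is oxidized (anode).
E°cell = E°(cathode) − E°(anode) = +1.50 − (−1.17) = +2.67 V.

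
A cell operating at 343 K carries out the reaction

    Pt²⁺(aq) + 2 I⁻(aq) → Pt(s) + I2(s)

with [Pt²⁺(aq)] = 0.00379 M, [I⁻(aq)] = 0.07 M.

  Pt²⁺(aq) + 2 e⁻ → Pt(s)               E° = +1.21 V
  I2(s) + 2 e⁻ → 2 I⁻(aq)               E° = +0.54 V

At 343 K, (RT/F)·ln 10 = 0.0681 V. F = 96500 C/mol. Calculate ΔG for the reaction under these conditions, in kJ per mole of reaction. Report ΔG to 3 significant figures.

−98.2 kJ/mol

With Pt²⁺/Pt reduced at the cathode, E°cell = +1.21 − (+0.54) = +0.67 V and n = 2.
Here Q = 1 / ([Pt²⁺(aq)]·[I⁻(aq)]^2) = 5.38×10^4 (log Q = 4.731), giving E = +0.67 − (0.0681/2)·(4.731) = +0.5089 V.
Finally ΔG = −nFE = −(2)(96500 C/mol)(+0.5089 V) = −98.2 kJ/mol.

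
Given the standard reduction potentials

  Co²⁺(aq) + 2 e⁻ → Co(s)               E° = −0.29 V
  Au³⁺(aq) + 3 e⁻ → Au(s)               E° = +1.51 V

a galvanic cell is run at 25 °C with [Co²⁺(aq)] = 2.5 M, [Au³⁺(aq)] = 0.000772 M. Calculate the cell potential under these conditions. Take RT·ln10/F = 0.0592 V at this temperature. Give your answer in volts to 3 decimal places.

The Au³⁺/Au couple has the more positive E°, so it is the cathode; Co²⁺/Co is the anode.
The standard potential is +1.51 − (−0.29) = +1.80 V and the balanced reaction transfers n = 6 electrons.
Balancing gives 2 Au³⁺(aq) + 3 Co(s) → 2 Au(s) + 3 Co²⁺(aq); hence Q = [Co²⁺(aq)]^3 / [Au³⁺(aq)]^2 = 2.62×10^7 (log Q = 7.419).
Applying E = E° − (RT ln10/nF)·log Q gives +1.80 − (0.0592/6)(7.419) = +1.727 V.

+1.727 V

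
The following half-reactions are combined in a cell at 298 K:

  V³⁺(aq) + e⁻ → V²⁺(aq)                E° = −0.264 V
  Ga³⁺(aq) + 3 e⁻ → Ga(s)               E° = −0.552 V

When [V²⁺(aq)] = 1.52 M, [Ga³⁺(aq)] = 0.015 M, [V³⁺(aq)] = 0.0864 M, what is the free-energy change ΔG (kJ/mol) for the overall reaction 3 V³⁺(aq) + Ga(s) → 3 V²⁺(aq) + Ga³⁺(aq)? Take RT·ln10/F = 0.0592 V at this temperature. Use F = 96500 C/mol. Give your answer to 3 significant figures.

−72.5 kJ/mol

With V³⁺/V²⁺ reduced at the cathode, E°cell = −0.264 − (−0.552) = +0.288 V and n = 3.
The reaction quotient is ([V²⁺(aq)]^3·[Ga³⁺(aq)]) / [V³⁺(aq)]^3 = 81.7; by Nernst, E = +0.288 − (0.0592/3)(1.912) = +0.2503 V.
Finally ΔG = −nFE = −(3)(96500 C/mol)(+0.2503 V) = −72.5 kJ/mol.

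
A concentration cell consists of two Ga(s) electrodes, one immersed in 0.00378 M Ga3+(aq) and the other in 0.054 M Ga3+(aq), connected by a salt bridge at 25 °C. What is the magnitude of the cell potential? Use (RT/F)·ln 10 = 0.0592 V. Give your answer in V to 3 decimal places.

For a concentration cell E°cell = 0, since both electrodes use the same couple.
The compartment with the higher Ga3+(aq) concentration (0.054 M) acts as the cathode; ions are reduced there and produced at the dilute (0.00378 M) anode.
With n = 3, Ecell = −(0.0592/3)·log([dilute]/[conc]) = −(0.0592/3)·log(0.00378/0.054) = +0.023 V.

0.023 V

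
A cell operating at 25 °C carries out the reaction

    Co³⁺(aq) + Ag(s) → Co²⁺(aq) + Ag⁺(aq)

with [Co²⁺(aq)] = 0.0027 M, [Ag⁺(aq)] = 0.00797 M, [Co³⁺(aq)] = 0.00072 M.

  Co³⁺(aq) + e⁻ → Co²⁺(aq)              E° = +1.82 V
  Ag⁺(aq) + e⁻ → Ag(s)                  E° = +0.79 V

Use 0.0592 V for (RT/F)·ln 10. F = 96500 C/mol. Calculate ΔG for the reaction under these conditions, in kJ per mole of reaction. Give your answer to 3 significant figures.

With Co³⁺/Co²⁺ reduced at the cathode, E°cell = +1.82 − (+0.79) = +1.03 V and n = 1.
Q = ([Co²⁺(aq)]·[Ag⁺(aq)]) / [Co³⁺(aq)] = 0.0299, so log Q = −1.525 and E = +1.03 − (0.0592/1)(−1.525) = +1.1203 V.
Then ΔG = −nFE = −1 × 96500 × +1.1203 J/mol = −108 kJ/mol.

−108 kJ/mol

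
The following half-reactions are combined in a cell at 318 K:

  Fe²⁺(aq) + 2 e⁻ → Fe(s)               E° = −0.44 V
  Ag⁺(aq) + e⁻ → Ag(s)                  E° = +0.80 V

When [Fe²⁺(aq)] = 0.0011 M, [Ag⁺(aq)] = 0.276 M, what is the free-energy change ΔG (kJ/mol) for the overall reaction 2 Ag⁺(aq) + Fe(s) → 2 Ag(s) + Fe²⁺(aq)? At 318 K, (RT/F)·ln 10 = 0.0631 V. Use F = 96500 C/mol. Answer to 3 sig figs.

E°cell = +0.80 − (−0.44) = +1.24 V; the balanced reaction transfers n = 2 electrons.
Q = [Fe²⁺(aq)] / [Ag⁺(aq)]^2 = 0.0144, so log Q = −1.840 and E = +1.24 − (0.0631/2)(−1.840) = +1.2981 V.
Finally ΔG = −nFE = −(2)(96500 C/mol)(+1.2981 V) = −251 kJ/mol.

−251 kJ/mol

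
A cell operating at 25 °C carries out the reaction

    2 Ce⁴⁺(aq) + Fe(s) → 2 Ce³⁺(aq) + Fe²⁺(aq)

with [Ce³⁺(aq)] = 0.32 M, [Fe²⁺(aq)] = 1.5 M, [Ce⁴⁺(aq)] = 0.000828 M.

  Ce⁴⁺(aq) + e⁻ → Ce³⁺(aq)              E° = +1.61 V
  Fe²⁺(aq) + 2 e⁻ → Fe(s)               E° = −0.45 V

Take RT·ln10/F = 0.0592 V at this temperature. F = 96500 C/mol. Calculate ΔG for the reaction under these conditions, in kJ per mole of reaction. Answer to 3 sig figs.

−367 kJ/mol

The standard cell potential is +1.61 − (−0.45) = +2.06 V, with n = 2 electrons in the balanced equation.
Q = ([Ce³⁺(aq)]^2·[Fe²⁺(aq)]) / [Ce⁴⁺(aq)]^2 = 2.24×10^5, so log Q = 5.350 and E = +2.06 − (0.0592/2)(5.350) = +1.9016 V.
ΔG = −nFE = −(2)(96500)(+1.9016) J/mol = −367 kJ/mol.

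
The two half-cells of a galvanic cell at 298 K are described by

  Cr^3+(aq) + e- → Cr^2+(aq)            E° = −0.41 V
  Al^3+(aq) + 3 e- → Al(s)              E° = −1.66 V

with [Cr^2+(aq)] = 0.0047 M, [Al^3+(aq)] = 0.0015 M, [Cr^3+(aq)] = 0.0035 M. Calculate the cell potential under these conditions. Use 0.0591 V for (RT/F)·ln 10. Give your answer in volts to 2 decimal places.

Since E°(Cr³⁺/Cr²⁺) > E°(Al³⁺/Al), Cr³⁺/Cr²⁺ serves as the cathode.
E°cell = E°cat − E°an = −0.41 − (−1.66) = +1.25 V; n = 3.
For the overall reaction 3 Cr^3+(aq) + Al(s) → 3 Cr^2+(aq) + Al^3+(aq), Q = ([Cr^2+(aq)]^3·[Al^3+(aq)]) / [Cr^3+(aq)]^3 = 0.00363, giving log Q = −2.440.
By the Nernst equation, E = +1.25 − (0.0591/3)·(−2.440) = +1.30 V.

+1.30 V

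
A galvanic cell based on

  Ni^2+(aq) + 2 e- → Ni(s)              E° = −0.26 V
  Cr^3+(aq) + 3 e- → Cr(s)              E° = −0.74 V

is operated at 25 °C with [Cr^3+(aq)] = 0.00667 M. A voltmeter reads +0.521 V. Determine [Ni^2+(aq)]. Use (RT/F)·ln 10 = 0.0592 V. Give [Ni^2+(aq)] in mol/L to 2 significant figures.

0.86 M

The Ni²⁺/Ni couple has the larger reduction potential, so it is the cathode: E°cell = −0.26 − (−0.74) = +0.48 V and n = 6.
From the Nernst equation, log Q = n(E° − E)/0.0592 = 6·(+0.48 − (+0.521))/0.0592 = −4.155.
Balancing electrons gives 3 Ni^2+(aq) + 2 Cr(s) → 3 Ni(s) + 2 Cr^3+(aq); thus Q = [Cr^3+(aq)]^2 / [Ni^2+(aq)]^3.
Substituting the known concentrations and solving, log [Ni^2+(aq)] = −0.066 and [Ni^2+(aq)] = 0.86 M.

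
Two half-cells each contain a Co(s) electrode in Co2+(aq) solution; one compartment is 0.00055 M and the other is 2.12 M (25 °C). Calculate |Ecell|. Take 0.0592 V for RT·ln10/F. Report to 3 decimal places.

0.106 V

For a concentration cell E°cell = 0, since both electrodes use the same couple.
The compartment with the higher Co2+(aq) concentration (2.12 M) acts as the cathode; ions are reduced there and produced at the dilute (0.00055 M) anode.
With n = 2, Ecell = −(0.0592/2)·log([dilute]/[conc]) = −(0.0592/2)·log(0.00055/2.12) = +0.106 V.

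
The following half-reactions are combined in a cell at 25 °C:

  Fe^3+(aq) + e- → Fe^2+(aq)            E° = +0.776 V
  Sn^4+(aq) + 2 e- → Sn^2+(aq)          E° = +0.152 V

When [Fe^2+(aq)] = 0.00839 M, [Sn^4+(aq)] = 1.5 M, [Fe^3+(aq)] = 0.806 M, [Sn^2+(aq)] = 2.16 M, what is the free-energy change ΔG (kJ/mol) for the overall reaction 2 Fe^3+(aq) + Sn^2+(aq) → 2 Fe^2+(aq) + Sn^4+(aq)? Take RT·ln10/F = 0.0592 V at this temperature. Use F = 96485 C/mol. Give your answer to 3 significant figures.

−144 kJ/mol

E°cell = +0.776 − (+0.152) = +0.624 V; the balanced reaction transfers n = 2 electrons.
The reaction quotient is ([Fe^2+(aq)]^2·[Sn^4+(aq)]) / ([Fe^3+(aq)]^2·[Sn^2+(aq)]) = 7.52×10^−5; by Nernst, E = +0.624 − (0.0592/2)(−4.124) = +0.7461 V.
Then ΔG = −nFE = −2 × 96485 × +0.7461 J/mol = −144 kJ/mol.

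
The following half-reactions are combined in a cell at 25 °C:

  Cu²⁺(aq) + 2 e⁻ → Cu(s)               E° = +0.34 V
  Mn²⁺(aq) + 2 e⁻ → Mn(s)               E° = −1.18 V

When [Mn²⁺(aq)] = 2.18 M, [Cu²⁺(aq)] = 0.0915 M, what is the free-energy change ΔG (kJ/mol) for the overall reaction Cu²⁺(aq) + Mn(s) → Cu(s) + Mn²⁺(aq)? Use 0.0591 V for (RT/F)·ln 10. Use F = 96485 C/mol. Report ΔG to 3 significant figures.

With Cu²⁺/Cu reduced at the cathode, E°cell = +0.34 − (−1.18) = +1.52 V and n = 2.
Q = [Mn²⁺(aq)] / [Cu²⁺(aq)] = 23.8, so log Q = 1.377 and E = +1.52 − (0.0591/2)(1.377) = +1.4793 V.
Then ΔG = −nFE = −2 × 96485 × +1.4793 J/mol = −285 kJ/mol.

−285 kJ/mol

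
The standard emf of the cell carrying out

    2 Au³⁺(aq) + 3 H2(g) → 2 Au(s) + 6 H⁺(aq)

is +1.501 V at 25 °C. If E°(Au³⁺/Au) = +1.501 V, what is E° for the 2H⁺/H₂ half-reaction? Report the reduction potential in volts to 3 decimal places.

+0.000 V

In the reaction as written the Au³⁺/Au couple is reduced (cathode) and 2H⁺/H₂ is oxidized (anode), so E°cell = E°(Au³⁺/Au) − E°(2H⁺/H₂).
E°(2H⁺/H₂) = E°(cathode) − E°cell = +1.501 − (+1.501) = +0.000 V.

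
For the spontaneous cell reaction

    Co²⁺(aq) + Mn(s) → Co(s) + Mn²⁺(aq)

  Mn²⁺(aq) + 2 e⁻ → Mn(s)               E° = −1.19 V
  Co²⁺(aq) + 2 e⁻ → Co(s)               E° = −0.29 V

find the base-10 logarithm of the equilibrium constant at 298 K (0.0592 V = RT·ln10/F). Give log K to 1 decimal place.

The Co²⁺/Co couple is reduced (cathode); E°cell = −0.29 − (−1.19) = +0.90 V with n = 2.
At equilibrium E = 0, so log K = nE°cell / 0.0592 = (2)(+0.90) / 0.0592 = 30.4.

log K = 30.4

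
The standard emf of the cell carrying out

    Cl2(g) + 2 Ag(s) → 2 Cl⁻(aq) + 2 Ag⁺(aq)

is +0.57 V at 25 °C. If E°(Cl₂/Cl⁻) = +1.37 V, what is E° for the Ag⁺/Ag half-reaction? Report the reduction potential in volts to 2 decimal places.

In the reaction as written the Cl₂/Cl⁻ couple is reduced (cathode) and Ag⁺/Ag is oxidized (anode), so E°cell = E°(Cl₂/Cl⁻) − E°(Ag⁺/Ag).
E°(Ag⁺/Ag) = E°(cathode) − E°cell = +1.37 − (+0.57) = +0.80 V.

+0.80 V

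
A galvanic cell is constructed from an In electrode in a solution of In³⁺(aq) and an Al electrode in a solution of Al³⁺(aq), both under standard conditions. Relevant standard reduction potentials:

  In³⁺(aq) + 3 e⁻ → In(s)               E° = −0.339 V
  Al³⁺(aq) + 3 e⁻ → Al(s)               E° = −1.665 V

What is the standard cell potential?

Of the two couples in this cell, the one with the more positive reduction potential is reduced at the cathode: here that is In³⁺/In (−0.339 V); Al³⁺/Al (−1.665 V) is the anode.
E°cell = E°(cathode) − E°(anode) = −0.339 − (−1.665) = +1.326 V.

+1.326 V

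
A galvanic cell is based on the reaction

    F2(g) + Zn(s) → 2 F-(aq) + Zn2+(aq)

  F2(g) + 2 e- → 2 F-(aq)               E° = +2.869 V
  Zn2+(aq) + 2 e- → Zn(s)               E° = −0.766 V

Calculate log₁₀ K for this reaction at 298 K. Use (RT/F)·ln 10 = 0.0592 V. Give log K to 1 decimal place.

log K = 122.8

The F₂/F⁻ couple is reduced (cathode); E°cell = +2.869 − (−0.766) = +3.635 V with n = 2.
At equilibrium E = 0, so log K = nE°cell / 0.0592 = (2)(+3.635) / 0.0592 = 122.8.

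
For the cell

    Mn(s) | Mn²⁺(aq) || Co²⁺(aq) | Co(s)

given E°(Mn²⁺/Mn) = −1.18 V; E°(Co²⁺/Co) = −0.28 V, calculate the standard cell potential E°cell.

+0.90 V

By convention the left-hand electrode in cell notation is the anode (oxidation) and the right-hand electrode is the cathode (reduction).
E°cell = E°(right) − E°(left) = −0.28 − (−1.18) = +0.90 V.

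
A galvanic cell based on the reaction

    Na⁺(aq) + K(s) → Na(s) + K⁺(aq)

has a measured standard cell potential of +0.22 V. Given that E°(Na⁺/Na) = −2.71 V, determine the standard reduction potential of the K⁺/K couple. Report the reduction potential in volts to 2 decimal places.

In the reaction as written the Na⁺/Na couple is reduced (cathode) and K⁺/K is oxidized (anode), so E°cell = E°(Na⁺/Na) − E°(K⁺/K).
E°(K⁺/K) = E°(cathode) − E°cell = −2.71 − (+0.22) = −2.93 V.

−2.93 V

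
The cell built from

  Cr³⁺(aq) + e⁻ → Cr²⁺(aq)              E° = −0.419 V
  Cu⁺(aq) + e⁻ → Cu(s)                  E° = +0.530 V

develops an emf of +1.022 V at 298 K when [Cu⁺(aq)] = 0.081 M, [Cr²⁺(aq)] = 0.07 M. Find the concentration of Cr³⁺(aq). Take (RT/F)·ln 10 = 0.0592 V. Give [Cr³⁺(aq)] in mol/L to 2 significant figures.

0.00033 M

The Cu⁺/Cu couple has the larger reduction potential, so it is the cathode: E°cell = +0.530 − (−0.419) = +0.949 V and n = 1.
Rearranging E = E° − (0.0592/n)·log Q gives log Q = 1(+0.949 − (+1.022))/0.0592 = −1.233.
For Cu⁺(aq) + Cr²⁺(aq) → Cu(s) + Cr³⁺(aq), the reaction quotient is Q = [Cr³⁺(aq)] / ([Cu⁺(aq)]·[Cr²⁺(aq)]).
Substituting the known concentrations and solving, log [Cr³⁺(aq)] = −3.479 and [Cr³⁺(aq)] = 0.00033 M.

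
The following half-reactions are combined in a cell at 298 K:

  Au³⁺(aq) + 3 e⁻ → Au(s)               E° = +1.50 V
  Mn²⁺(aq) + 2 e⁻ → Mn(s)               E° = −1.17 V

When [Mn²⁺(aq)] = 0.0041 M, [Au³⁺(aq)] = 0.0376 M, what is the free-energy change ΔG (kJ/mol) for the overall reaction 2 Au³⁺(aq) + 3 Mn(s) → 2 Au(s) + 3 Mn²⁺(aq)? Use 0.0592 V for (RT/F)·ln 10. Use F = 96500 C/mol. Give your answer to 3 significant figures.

With Au³⁺/Au reduced at the cathode, E°cell = +1.50 − (−1.17) = +2.67 V and n = 6.
Here Q = [Mn²⁺(aq)]^3 / [Au³⁺(aq)]^2 = 4.88×10^−5 (log Q = −4.312), giving E = +2.67 − (0.0592/6)·(−4.312) = +2.7125 V.
Then ΔG = −nFE = −6 × 96500 × +2.7125 J/mol = −1570 kJ/mol.

−1570 kJ/mol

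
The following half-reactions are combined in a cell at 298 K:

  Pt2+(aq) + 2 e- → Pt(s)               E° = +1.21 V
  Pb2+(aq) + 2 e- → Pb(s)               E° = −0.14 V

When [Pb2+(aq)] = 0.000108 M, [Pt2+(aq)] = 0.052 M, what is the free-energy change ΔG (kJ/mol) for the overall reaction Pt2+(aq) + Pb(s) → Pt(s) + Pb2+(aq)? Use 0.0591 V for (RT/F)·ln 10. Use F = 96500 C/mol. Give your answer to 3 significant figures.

−276 kJ/mol

The standard cell potential is +1.21 − (−0.14) = +1.35 V, with n = 2 electrons in the balanced equation.
Q = [Pb2+(aq)] / [Pt2+(aq)] = 0.00208, so log Q = −2.683 and E = +1.35 − (0.0591/2)(−2.683) = +1.4293 V.
ΔG = −nFE = −(2)(96500)(+1.4293) J/mol = −276 kJ/mol.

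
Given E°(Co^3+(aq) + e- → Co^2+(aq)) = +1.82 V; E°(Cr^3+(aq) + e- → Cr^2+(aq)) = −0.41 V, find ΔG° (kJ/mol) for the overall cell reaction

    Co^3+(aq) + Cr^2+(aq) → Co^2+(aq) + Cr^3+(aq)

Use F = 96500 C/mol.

−215 kJ/mol

In the reaction as written Co^3+(aq) is reduced, so the Co³⁺/Co²⁺ couple is the cathode and Cr³⁺/Cr²⁺ is the anode.
E°cell = +1.82 − (−0.41) = +2.23 V; balancing electrons gives n = 1.
ΔG° = −nFE°cell = −(1)(96500)(+2.23) J/mol = −215 kJ/mol.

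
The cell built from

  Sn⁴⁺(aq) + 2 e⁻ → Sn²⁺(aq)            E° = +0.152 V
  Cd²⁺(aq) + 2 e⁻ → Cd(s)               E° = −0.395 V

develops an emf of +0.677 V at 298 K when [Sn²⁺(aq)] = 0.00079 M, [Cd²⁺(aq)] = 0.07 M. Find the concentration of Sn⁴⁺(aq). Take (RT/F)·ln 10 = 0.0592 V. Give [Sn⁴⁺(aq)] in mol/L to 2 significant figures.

Sn⁴⁺/Sn²⁺ is the cathode (higher E°); E°cell = +0.152 − (−0.395) = +0.547 V with n = 2.
From the Nernst equation, log Q = n(E° − E)/0.0592 = 2·(+0.547 − (+0.677))/0.0592 = −4.392.
The balanced reaction is Sn⁴⁺(aq) + Cd(s) → Sn²⁺(aq) + Cd²⁺(aq), so Q = ([Sn²⁺(aq)]·[Cd²⁺(aq)]) / [Sn⁴⁺(aq)].
Substituting the known concentrations and solving, log [Sn⁴⁺(aq)] = 0.135 and [Sn⁴⁺(aq)] = 1.4 M.

1.4 M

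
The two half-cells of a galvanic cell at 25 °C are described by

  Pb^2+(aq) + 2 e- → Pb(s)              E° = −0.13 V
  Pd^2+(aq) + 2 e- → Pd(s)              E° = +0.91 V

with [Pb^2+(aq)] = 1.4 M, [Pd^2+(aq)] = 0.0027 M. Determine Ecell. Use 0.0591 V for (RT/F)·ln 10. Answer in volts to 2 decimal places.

+0.96 V

Pd²⁺/Pd is reduced (cathode, E° = +0.91 V) and Pb²⁺/Pb is oxidized (anode).
E°cell = E°cat − E°an = +0.91 − (−0.13) = +1.04 V; n = 2.
The balanced reaction is Pd^2+(aq) + Pb(s) → Pd(s) + Pb^2+(aq), so Q = [Pb^2+(aq)] / [Pd^2+(aq)] = 519 and log Q = 2.715.
Applying E = E° − (RT ln10/nF)·log Q gives +1.04 − (0.0591/2)(2.715) = +0.96 V.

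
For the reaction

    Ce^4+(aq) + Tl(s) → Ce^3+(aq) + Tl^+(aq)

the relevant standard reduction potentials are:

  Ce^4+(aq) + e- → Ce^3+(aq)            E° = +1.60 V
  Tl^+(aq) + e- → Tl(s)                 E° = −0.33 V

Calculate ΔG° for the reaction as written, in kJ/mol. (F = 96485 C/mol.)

In the reaction as written Ce^4+(aq) is reduced, so the Ce⁴⁺/Ce³⁺ couple is the cathode and Tl⁺/Tl is the anode.
E°cell = +1.60 − (−0.33) = +1.93 V; balancing electrons gives n = 1.
ΔG° = −nFE°cell = −(1)(96485)(+1.93) J/mol = −186 kJ/mol.

−186 kJ/mol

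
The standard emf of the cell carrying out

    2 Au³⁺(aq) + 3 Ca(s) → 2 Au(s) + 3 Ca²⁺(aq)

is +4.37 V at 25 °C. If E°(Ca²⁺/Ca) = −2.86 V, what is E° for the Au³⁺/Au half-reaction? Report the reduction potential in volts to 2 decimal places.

+1.51 V

In the reaction as written the Au³⁺/Au couple is reduced (cathode) and Ca²⁺/Ca is oxidized (anode), so E°cell = E°(Au³⁺/Au) − E°(Ca²⁺/Ca).
E°(Au³⁺/Au) = E°cell + E°(anode) = +4.37 + (−2.86) = +1.51 V.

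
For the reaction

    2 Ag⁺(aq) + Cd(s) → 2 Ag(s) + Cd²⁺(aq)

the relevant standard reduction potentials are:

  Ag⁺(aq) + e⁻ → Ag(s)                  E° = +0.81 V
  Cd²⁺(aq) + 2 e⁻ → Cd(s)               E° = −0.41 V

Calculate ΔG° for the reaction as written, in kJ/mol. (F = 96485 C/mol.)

In the reaction as written Ag⁺(aq) is reduced, so the Ag⁺/Ag couple is the cathode and Cd²⁺/Cd is the anode.
E°cell = +0.81 − (−0.41) = +1.22 V; balancing electrons gives n = 2.
ΔG° = −nFE°cell = −(2)(96485)(+1.22) J/mol = −235 kJ/mol.

−235 kJ/mol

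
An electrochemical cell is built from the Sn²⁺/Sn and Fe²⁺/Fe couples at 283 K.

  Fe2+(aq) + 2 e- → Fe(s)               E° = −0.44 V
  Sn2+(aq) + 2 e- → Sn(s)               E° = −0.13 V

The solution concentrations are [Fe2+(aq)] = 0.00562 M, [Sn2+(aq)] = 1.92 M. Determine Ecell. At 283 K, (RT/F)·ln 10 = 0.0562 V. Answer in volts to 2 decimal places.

The Sn²⁺/Sn couple has the more positive E°, so it is the cathode; Fe²⁺/Fe is the anode.
E°cell = E°cat − E°an = −0.13 − (−0.44) = +0.31 V; n = 2.
Balancing gives Sn2+(aq) + Fe(s) → Sn(s) + Fe2+(aq); hence Q = [Fe2+(aq)] / [Sn2+(aq)] = 0.00293 (log Q = −2.534).
Applying E = E° − (RT ln10/nF)·log Q gives +0.31 − (0.0562/2)(−2.534) = +0.38 V.

+0.38 V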